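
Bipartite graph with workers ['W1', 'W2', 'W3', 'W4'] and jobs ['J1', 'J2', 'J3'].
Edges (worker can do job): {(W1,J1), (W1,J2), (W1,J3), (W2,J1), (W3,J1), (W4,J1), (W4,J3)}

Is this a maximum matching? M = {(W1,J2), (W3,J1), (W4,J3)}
Yes, size 3 is maximum

Proposed matching has size 3.
Maximum matching size for this graph: 3.

This is a maximum matching.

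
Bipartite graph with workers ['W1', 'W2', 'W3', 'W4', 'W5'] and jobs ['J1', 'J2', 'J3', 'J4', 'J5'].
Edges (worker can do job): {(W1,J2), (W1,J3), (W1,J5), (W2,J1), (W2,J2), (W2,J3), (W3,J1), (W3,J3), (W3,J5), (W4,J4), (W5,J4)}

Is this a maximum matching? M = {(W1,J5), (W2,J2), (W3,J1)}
No, size 3 is not maximum

Proposed matching has size 3.
Maximum matching size for this graph: 4.

This is NOT maximum - can be improved to size 4.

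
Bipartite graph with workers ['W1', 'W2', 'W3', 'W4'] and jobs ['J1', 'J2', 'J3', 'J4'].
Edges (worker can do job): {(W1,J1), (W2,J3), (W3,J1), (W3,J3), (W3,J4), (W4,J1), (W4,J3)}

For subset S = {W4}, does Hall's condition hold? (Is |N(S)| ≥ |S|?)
Yes: |N(S)| = 2, |S| = 1

Subset S = {W4}
Neighbors N(S) = {J1, J3}

|N(S)| = 2, |S| = 1
Hall's condition: |N(S)| ≥ |S| is satisfied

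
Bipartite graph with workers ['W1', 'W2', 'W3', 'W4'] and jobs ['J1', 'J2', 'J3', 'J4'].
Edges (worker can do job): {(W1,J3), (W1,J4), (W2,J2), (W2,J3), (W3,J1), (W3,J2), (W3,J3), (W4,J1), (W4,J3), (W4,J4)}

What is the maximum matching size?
Maximum matching size = 4

Maximum matching: {(W1,J3), (W2,J2), (W3,J1), (W4,J4)}
Size: 4

This assigns 4 workers to 4 distinct jobs.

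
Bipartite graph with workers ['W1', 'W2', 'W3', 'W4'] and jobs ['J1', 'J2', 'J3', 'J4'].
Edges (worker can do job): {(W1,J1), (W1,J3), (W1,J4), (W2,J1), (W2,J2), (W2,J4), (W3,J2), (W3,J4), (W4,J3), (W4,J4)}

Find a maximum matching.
Matching: {(W1,J1), (W2,J4), (W3,J2), (W4,J3)}

Maximum matching (size 4):
  W1 → J1
  W2 → J4
  W3 → J2
  W4 → J3

Each worker is assigned to at most one job, and each job to at most one worker.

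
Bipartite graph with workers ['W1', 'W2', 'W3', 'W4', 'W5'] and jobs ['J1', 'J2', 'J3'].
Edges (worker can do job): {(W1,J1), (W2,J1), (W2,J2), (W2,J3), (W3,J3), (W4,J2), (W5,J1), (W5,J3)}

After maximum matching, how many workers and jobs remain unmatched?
Unmatched: 2 workers, 0 jobs

Maximum matching size: 3
Workers: 5 total, 3 matched, 2 unmatched
Jobs: 3 total, 3 matched, 0 unmatched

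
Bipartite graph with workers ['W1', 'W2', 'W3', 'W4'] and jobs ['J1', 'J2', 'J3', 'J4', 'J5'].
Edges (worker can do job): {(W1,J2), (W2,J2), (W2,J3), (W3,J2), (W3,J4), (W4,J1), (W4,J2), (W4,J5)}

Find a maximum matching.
Matching: {(W1,J2), (W2,J3), (W3,J4), (W4,J1)}

Maximum matching (size 4):
  W1 → J2
  W2 → J3
  W3 → J4
  W4 → J1

Each worker is assigned to at most one job, and each job to at most one worker.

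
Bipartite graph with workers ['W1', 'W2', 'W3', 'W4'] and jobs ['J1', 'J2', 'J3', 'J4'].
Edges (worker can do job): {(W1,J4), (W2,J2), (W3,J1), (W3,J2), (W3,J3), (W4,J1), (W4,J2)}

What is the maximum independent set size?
Maximum independent set = 4

By König's theorem:
- Min vertex cover = Max matching = 4
- Max independent set = Total vertices - Min vertex cover
- Max independent set = 8 - 4 = 4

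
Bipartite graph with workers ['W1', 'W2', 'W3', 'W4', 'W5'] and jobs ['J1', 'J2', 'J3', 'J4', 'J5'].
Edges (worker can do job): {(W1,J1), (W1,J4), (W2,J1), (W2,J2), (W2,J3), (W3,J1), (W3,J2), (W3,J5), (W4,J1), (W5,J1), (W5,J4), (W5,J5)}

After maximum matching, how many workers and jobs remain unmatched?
Unmatched: 0 workers, 0 jobs

Maximum matching size: 5
Workers: 5 total, 5 matched, 0 unmatched
Jobs: 5 total, 5 matched, 0 unmatched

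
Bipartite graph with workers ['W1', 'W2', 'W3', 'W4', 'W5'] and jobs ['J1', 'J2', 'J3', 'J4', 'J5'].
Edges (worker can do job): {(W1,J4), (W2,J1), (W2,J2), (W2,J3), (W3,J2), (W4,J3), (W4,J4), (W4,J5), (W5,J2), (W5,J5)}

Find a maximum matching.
Matching: {(W1,J4), (W2,J1), (W3,J2), (W4,J3), (W5,J5)}

Maximum matching (size 5):
  W1 → J4
  W2 → J1
  W3 → J2
  W4 → J3
  W5 → J5

Each worker is assigned to at most one job, and each job to at most one worker.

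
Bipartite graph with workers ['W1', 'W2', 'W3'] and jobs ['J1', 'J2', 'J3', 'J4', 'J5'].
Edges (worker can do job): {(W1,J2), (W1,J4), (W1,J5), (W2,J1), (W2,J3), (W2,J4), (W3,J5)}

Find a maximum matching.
Matching: {(W1,J4), (W2,J1), (W3,J5)}

Maximum matching (size 3):
  W1 → J4
  W2 → J1
  W3 → J5

Each worker is assigned to at most one job, and each job to at most one worker.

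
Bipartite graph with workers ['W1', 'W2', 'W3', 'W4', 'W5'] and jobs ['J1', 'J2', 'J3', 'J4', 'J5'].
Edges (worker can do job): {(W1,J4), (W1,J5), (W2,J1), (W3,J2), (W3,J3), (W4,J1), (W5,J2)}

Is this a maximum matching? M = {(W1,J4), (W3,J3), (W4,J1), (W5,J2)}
Yes, size 4 is maximum

Proposed matching has size 4.
Maximum matching size for this graph: 4.

This is a maximum matching.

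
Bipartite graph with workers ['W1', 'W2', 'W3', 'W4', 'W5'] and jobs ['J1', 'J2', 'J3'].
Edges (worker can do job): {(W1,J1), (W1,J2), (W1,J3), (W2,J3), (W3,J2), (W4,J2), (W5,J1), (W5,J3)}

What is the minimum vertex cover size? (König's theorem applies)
Minimum vertex cover size = 3

By König's theorem: in bipartite graphs,
min vertex cover = max matching = 3

Maximum matching has size 3, so minimum vertex cover also has size 3.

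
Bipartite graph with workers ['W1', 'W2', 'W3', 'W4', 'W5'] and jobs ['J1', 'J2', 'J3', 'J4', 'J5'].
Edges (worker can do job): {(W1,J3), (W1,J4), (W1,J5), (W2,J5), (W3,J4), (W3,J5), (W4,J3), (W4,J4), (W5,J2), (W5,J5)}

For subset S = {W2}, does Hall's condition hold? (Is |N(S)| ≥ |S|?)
Yes: |N(S)| = 1, |S| = 1

Subset S = {W2}
Neighbors N(S) = {J5}

|N(S)| = 1, |S| = 1
Hall's condition: |N(S)| ≥ |S| is satisfied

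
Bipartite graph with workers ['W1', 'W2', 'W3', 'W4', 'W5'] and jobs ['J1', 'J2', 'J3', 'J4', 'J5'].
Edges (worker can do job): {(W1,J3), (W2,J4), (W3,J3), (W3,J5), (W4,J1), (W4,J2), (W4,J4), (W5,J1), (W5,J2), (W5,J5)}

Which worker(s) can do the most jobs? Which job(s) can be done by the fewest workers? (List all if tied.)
Most versatile: W4, W5 (3 jobs); Least covered: J1, J2, J3, J4, J5 (2 workers)

Worker degrees (jobs they can do): W1:1, W2:1, W3:2, W4:3, W5:3
Job degrees (workers who can do it): J1:2, J2:2, J3:2, J4:2, J5:2

Maximum worker degree is 3, achieved by: W4, W5
Minimum job degree is 2, achieved by: J1, J2, J3, J4, J5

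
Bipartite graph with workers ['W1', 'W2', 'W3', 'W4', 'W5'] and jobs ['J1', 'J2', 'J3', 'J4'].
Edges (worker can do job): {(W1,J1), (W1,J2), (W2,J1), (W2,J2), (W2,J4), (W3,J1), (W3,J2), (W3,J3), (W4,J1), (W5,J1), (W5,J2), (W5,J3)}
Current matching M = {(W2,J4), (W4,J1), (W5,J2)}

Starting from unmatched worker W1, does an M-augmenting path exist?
Yes: W1 → J2 → W5 → J3

An M-augmenting path alternates non-matching / matching edges, starting and ending at unmatched vertices.
Path: W1 → J2 → W5 → J3
(J3 is unmatched in M, so the path is augmenting.)
Flipping edges along this path would increase |M| from 3 to 4.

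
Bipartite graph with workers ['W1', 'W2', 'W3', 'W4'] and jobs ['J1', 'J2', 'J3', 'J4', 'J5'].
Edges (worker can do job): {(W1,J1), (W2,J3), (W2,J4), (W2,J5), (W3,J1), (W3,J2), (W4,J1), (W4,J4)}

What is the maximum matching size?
Maximum matching size = 4

Maximum matching: {(W1,J1), (W2,J5), (W3,J2), (W4,J4)}
Size: 4

This assigns 4 workers to 4 distinct jobs.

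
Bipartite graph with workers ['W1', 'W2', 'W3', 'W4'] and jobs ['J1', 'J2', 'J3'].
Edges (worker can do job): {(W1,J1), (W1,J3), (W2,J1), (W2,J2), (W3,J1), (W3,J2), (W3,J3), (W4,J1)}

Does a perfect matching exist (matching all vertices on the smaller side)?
Yes, perfect matching exists (size 3)

Perfect matching: {(W2,J2), (W3,J3), (W4,J1)}
All 3 vertices on the smaller side are matched.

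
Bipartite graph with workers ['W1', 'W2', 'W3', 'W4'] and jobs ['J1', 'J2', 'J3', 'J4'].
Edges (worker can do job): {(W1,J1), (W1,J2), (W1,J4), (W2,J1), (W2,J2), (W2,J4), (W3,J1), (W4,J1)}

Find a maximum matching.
Matching: {(W1,J2), (W2,J4), (W4,J1)}

Maximum matching (size 3):
  W1 → J2
  W2 → J4
  W4 → J1

Each worker is assigned to at most one job, and each job to at most one worker.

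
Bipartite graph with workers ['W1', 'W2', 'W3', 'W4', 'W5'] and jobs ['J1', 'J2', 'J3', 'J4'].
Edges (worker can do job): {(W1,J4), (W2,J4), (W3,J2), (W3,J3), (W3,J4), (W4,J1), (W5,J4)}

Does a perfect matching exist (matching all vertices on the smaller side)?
No, maximum matching has size 3 < 4

Maximum matching has size 3, need 4 for perfect matching.
Unmatched workers: ['W1', 'W2']
Unmatched jobs: ['J3']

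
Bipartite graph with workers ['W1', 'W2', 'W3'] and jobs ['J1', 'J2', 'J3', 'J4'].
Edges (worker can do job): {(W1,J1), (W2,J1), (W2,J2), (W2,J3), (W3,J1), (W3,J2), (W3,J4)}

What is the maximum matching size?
Maximum matching size = 3

Maximum matching: {(W1,J1), (W2,J2), (W3,J4)}
Size: 3

This assigns 3 workers to 3 distinct jobs.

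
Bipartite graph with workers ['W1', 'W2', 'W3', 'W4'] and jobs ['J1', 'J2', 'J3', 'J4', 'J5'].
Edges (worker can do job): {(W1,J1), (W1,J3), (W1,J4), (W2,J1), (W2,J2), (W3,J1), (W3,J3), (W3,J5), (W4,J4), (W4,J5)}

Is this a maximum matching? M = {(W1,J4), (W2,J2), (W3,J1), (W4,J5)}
Yes, size 4 is maximum

Proposed matching has size 4.
Maximum matching size for this graph: 4.

This is a maximum matching.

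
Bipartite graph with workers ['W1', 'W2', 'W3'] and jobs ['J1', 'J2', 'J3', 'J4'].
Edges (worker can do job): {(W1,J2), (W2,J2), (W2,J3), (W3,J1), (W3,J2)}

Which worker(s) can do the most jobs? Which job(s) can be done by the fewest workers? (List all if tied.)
Most versatile: W2, W3 (2 jobs); Least covered: J4 (0 workers)

Worker degrees (jobs they can do): W1:1, W2:2, W3:2
Job degrees (workers who can do it): J1:1, J2:3, J3:1, J4:0

Maximum worker degree is 2, achieved by: W2, W3
Minimum job degree is 0, achieved by: J4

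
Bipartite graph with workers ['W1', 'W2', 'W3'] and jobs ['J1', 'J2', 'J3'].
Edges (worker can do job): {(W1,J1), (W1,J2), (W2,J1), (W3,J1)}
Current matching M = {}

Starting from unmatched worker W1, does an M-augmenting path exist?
Yes: W1 → J2

An M-augmenting path alternates non-matching / matching edges, starting and ending at unmatched vertices.
Path: W1 → J2
(J2 is unmatched in M, so the path is augmenting.)
Flipping edges along this path would increase |M| from 0 to 1.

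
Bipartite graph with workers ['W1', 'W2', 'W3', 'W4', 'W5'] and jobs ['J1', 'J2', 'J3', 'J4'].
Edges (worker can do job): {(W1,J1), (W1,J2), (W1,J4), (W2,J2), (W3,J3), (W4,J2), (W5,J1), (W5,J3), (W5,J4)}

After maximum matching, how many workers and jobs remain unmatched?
Unmatched: 1 workers, 0 jobs

Maximum matching size: 4
Workers: 5 total, 4 matched, 1 unmatched
Jobs: 4 total, 4 matched, 0 unmatched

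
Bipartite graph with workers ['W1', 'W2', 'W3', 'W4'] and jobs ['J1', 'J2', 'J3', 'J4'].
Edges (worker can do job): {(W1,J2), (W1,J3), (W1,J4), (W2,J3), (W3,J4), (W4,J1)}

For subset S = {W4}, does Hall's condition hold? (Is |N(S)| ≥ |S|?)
Yes: |N(S)| = 1, |S| = 1

Subset S = {W4}
Neighbors N(S) = {J1}

|N(S)| = 1, |S| = 1
Hall's condition: |N(S)| ≥ |S| is satisfied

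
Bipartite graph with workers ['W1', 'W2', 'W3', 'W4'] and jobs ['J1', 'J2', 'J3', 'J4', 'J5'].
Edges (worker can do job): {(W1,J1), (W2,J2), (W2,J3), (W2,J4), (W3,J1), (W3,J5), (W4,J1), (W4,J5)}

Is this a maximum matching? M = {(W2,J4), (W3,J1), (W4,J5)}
Yes, size 3 is maximum

Proposed matching has size 3.
Maximum matching size for this graph: 3.

This is a maximum matching.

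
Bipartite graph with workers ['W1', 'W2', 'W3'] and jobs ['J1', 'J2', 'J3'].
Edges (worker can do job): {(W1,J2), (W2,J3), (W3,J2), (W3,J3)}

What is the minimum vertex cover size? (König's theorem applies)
Minimum vertex cover size = 2

By König's theorem: in bipartite graphs,
min vertex cover = max matching = 2

Maximum matching has size 2, so minimum vertex cover also has size 2.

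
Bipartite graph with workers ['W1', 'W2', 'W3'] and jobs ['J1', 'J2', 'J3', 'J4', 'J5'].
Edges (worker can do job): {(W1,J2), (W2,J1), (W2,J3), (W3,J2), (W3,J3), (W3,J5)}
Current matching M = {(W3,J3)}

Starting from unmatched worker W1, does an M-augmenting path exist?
Yes: W1 → J2

An M-augmenting path alternates non-matching / matching edges, starting and ending at unmatched vertices.
Path: W1 → J2
(J2 is unmatched in M, so the path is augmenting.)
Flipping edges along this path would increase |M| from 1 to 2.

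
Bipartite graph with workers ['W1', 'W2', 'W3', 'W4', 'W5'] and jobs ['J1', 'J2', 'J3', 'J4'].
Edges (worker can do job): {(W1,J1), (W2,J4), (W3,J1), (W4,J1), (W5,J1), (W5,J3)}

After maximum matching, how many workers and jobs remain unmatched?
Unmatched: 2 workers, 1 jobs

Maximum matching size: 3
Workers: 5 total, 3 matched, 2 unmatched
Jobs: 4 total, 3 matched, 1 unmatched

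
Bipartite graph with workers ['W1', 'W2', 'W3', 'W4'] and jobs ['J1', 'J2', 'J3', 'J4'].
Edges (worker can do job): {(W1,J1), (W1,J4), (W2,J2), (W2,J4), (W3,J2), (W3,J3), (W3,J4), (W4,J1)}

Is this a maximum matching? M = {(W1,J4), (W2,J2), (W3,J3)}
No, size 3 is not maximum

Proposed matching has size 3.
Maximum matching size for this graph: 4.

This is NOT maximum - can be improved to size 4.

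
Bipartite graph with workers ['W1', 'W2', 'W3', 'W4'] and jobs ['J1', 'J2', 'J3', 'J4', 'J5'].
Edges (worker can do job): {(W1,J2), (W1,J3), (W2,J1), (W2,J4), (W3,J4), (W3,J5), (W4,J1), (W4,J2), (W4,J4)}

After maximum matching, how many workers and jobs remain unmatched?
Unmatched: 0 workers, 1 jobs

Maximum matching size: 4
Workers: 4 total, 4 matched, 0 unmatched
Jobs: 5 total, 4 matched, 1 unmatched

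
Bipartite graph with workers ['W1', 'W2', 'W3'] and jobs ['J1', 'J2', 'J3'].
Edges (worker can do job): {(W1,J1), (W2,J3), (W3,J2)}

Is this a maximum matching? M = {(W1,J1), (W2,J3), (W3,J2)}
Yes, size 3 is maximum

Proposed matching has size 3.
Maximum matching size for this graph: 3.

This is a maximum matching.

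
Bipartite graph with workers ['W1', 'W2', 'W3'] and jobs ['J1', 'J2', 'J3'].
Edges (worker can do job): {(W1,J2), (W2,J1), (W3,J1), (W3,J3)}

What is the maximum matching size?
Maximum matching size = 3

Maximum matching: {(W1,J2), (W2,J1), (W3,J3)}
Size: 3

This assigns 3 workers to 3 distinct jobs.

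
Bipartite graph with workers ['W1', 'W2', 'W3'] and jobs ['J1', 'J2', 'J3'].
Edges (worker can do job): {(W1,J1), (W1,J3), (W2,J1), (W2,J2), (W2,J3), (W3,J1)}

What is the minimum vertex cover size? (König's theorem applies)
Minimum vertex cover size = 3

By König's theorem: in bipartite graphs,
min vertex cover = max matching = 3

Maximum matching has size 3, so minimum vertex cover also has size 3.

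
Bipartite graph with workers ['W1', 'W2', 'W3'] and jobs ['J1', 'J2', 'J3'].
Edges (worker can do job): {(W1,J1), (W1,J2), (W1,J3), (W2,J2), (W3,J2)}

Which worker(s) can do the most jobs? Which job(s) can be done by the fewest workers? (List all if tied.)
Most versatile: W1 (3 jobs); Least covered: J1, J3 (1 workers)

Worker degrees (jobs they can do): W1:3, W2:1, W3:1
Job degrees (workers who can do it): J1:1, J2:3, J3:1

Maximum worker degree is 3, achieved by: W1
Minimum job degree is 1, achieved by: J1, J3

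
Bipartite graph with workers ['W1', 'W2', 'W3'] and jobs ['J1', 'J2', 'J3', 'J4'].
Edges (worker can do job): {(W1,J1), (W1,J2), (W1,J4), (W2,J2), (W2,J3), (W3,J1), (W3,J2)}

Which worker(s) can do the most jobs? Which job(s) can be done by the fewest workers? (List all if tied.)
Most versatile: W1 (3 jobs); Least covered: J3, J4 (1 workers)

Worker degrees (jobs they can do): W1:3, W2:2, W3:2
Job degrees (workers who can do it): J1:2, J2:3, J3:1, J4:1

Maximum worker degree is 3, achieved by: W1
Minimum job degree is 1, achieved by: J3, J4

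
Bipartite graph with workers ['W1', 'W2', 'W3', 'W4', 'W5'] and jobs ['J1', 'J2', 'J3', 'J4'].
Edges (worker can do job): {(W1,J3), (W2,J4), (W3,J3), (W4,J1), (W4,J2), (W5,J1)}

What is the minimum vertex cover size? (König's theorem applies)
Minimum vertex cover size = 4

By König's theorem: in bipartite graphs,
min vertex cover = max matching = 4

Maximum matching has size 4, so minimum vertex cover also has size 4.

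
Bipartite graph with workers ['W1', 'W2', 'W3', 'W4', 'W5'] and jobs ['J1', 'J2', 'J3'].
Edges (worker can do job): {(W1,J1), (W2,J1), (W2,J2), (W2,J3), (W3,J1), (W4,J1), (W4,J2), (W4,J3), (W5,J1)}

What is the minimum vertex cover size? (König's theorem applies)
Minimum vertex cover size = 3

By König's theorem: in bipartite graphs,
min vertex cover = max matching = 3

Maximum matching has size 3, so minimum vertex cover also has size 3.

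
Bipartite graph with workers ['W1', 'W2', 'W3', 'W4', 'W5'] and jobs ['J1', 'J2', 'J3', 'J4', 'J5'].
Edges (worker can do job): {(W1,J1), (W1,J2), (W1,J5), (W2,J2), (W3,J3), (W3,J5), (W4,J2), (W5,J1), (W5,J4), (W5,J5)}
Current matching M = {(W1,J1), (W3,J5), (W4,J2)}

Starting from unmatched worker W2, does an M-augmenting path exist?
No augmenting path from W2

Alternating search from W2 reaches jobs: {J2}.
Every reachable job is already matched in M, and following those matched edges back to workers exposes no further unvisited jobs.
No M-augmenting path from W2 exists.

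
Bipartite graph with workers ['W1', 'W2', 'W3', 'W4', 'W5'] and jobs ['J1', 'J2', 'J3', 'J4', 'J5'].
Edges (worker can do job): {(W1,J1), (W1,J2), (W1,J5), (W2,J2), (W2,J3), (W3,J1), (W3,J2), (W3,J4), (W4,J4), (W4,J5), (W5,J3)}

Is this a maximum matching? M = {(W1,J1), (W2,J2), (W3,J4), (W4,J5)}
No, size 4 is not maximum

Proposed matching has size 4.
Maximum matching size for this graph: 5.

This is NOT maximum - can be improved to size 5.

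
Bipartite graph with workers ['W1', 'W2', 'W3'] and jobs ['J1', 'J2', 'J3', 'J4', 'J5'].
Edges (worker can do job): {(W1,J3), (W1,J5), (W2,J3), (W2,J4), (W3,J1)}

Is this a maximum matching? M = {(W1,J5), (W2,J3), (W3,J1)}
Yes, size 3 is maximum

Proposed matching has size 3.
Maximum matching size for this graph: 3.

This is a maximum matching.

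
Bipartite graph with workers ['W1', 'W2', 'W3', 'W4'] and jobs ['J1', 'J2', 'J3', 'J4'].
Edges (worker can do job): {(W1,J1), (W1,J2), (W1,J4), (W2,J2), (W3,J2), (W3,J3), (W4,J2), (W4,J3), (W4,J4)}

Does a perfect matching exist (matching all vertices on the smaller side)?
Yes, perfect matching exists (size 4)

Perfect matching: {(W1,J1), (W2,J2), (W3,J3), (W4,J4)}
All 4 vertices on the smaller side are matched.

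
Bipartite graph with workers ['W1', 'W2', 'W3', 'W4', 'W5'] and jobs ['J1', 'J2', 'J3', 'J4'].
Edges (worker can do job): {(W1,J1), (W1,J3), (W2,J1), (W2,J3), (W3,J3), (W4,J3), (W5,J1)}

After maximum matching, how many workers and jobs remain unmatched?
Unmatched: 3 workers, 2 jobs

Maximum matching size: 2
Workers: 5 total, 2 matched, 3 unmatched
Jobs: 4 total, 2 matched, 2 unmatched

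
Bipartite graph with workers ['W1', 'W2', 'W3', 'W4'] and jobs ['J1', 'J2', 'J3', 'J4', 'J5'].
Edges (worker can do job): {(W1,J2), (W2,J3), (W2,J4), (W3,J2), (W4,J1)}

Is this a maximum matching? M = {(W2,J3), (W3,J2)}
No, size 2 is not maximum

Proposed matching has size 2.
Maximum matching size for this graph: 3.

This is NOT maximum - can be improved to size 3.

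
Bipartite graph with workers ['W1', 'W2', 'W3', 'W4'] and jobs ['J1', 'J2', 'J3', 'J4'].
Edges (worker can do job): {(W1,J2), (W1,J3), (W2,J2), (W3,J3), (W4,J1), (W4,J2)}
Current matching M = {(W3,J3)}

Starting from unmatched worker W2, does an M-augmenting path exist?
Yes: W2 → J2

An M-augmenting path alternates non-matching / matching edges, starting and ending at unmatched vertices.
Path: W2 → J2
(J2 is unmatched in M, so the path is augmenting.)
Flipping edges along this path would increase |M| from 1 to 2.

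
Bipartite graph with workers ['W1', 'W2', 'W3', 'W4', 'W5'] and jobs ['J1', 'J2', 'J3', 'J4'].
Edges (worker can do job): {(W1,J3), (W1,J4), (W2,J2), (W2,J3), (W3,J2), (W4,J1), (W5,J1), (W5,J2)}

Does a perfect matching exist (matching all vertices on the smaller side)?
Yes, perfect matching exists (size 4)

Perfect matching: {(W1,J4), (W2,J3), (W3,J2), (W5,J1)}
All 4 vertices on the smaller side are matched.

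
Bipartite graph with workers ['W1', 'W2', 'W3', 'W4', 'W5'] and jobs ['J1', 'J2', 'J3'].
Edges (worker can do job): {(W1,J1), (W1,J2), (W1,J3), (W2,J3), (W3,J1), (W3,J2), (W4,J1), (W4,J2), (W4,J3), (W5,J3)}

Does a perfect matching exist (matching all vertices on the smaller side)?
Yes, perfect matching exists (size 3)

Perfect matching: {(W3,J1), (W4,J2), (W5,J3)}
All 3 vertices on the smaller side are matched.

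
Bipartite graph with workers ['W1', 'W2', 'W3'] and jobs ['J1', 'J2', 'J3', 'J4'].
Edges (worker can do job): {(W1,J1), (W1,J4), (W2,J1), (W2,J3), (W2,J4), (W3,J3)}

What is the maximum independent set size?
Maximum independent set = 4

By König's theorem:
- Min vertex cover = Max matching = 3
- Max independent set = Total vertices - Min vertex cover
- Max independent set = 7 - 3 = 4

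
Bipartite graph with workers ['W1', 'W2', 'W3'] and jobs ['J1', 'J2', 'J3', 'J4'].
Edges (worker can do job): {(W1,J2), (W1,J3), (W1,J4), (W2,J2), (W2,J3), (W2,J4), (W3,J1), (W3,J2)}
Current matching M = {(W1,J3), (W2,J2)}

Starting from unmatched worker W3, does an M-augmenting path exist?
Yes: W3 → J1

An M-augmenting path alternates non-matching / matching edges, starting and ending at unmatched vertices.
Path: W3 → J1
(J1 is unmatched in M, so the path is augmenting.)
Flipping edges along this path would increase |M| from 2 to 3.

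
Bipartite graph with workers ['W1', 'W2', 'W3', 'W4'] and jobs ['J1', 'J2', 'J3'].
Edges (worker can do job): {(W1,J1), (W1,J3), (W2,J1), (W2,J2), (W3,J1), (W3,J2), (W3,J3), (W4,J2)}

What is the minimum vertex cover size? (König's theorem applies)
Minimum vertex cover size = 3

By König's theorem: in bipartite graphs,
min vertex cover = max matching = 3

Maximum matching has size 3, so minimum vertex cover also has size 3.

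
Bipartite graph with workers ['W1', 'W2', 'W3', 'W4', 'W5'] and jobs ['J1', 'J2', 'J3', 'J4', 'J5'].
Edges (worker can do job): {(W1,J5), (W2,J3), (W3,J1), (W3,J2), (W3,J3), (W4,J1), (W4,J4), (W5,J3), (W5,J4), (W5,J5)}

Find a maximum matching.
Matching: {(W1,J5), (W2,J3), (W3,J2), (W4,J1), (W5,J4)}

Maximum matching (size 5):
  W1 → J5
  W2 → J3
  W3 → J2
  W4 → J1
  W5 → J4

Each worker is assigned to at most one job, and each job to at most one worker.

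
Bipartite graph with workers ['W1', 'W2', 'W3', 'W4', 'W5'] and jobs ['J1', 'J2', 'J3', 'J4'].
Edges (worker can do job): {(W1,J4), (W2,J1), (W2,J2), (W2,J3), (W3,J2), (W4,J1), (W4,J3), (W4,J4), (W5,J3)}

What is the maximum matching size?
Maximum matching size = 4

Maximum matching: {(W2,J1), (W3,J2), (W4,J4), (W5,J3)}
Size: 4

This assigns 4 workers to 4 distinct jobs.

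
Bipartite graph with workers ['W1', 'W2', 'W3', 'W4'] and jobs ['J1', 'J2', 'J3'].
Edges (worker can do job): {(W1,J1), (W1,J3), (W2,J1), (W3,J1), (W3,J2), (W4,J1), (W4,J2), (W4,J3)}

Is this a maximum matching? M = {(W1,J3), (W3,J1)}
No, size 2 is not maximum

Proposed matching has size 2.
Maximum matching size for this graph: 3.

This is NOT maximum - can be improved to size 3.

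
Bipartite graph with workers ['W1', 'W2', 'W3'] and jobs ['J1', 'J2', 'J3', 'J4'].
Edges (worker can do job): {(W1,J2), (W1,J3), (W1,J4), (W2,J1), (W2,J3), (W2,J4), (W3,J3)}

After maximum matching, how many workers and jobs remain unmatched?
Unmatched: 0 workers, 1 jobs

Maximum matching size: 3
Workers: 3 total, 3 matched, 0 unmatched
Jobs: 4 total, 3 matched, 1 unmatched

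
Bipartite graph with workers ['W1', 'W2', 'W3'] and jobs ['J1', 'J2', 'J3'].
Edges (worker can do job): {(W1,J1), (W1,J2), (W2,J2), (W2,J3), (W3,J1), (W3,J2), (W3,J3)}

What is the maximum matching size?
Maximum matching size = 3

Maximum matching: {(W1,J1), (W2,J3), (W3,J2)}
Size: 3

This assigns 3 workers to 3 distinct jobs.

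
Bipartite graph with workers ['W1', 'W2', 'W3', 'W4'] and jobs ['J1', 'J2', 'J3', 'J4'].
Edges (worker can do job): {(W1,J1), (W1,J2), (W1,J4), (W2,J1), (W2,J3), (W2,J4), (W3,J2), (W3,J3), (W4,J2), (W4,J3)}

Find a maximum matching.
Matching: {(W1,J1), (W2,J4), (W3,J3), (W4,J2)}

Maximum matching (size 4):
  W1 → J1
  W2 → J4
  W3 → J3
  W4 → J2

Each worker is assigned to at most one job, and each job to at most one worker.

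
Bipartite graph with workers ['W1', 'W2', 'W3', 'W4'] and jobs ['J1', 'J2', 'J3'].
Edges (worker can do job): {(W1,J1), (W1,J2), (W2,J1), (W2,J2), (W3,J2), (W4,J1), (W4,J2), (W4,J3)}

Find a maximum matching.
Matching: {(W1,J1), (W3,J2), (W4,J3)}

Maximum matching (size 3):
  W1 → J1
  W3 → J2
  W4 → J3

Each worker is assigned to at most one job, and each job to at most one worker.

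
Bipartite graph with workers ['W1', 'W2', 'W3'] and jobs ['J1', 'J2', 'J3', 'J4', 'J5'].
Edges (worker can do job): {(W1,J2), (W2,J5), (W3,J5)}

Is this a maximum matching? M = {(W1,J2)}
No, size 1 is not maximum

Proposed matching has size 1.
Maximum matching size for this graph: 2.

This is NOT maximum - can be improved to size 2.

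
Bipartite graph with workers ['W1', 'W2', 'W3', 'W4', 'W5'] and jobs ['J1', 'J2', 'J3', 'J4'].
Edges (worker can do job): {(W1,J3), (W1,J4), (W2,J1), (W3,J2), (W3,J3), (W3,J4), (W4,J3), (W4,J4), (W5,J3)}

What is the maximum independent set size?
Maximum independent set = 5

By König's theorem:
- Min vertex cover = Max matching = 4
- Max independent set = Total vertices - Min vertex cover
- Max independent set = 9 - 4 = 5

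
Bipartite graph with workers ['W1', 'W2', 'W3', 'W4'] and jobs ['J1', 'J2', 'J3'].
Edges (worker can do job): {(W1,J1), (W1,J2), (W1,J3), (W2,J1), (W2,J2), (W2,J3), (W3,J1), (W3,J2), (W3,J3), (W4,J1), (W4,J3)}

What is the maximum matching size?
Maximum matching size = 3

Maximum matching: {(W1,J3), (W3,J2), (W4,J1)}
Size: 3

This assigns 3 workers to 3 distinct jobs.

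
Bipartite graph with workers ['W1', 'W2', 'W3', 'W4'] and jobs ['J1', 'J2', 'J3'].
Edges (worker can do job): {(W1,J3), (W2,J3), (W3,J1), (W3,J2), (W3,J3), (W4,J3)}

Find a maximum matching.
Matching: {(W3,J1), (W4,J3)}

Maximum matching (size 2):
  W3 → J1
  W4 → J3

Each worker is assigned to at most one job, and each job to at most one worker.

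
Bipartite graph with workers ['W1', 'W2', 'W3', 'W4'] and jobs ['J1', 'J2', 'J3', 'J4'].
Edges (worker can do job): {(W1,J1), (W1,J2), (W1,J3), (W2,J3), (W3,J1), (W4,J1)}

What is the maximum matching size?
Maximum matching size = 3

Maximum matching: {(W1,J2), (W2,J3), (W4,J1)}
Size: 3

This assigns 3 workers to 3 distinct jobs.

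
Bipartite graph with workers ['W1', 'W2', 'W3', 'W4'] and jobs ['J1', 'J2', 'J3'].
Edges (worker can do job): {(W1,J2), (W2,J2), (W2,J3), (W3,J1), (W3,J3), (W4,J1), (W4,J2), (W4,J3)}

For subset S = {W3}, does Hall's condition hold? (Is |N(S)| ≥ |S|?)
Yes: |N(S)| = 2, |S| = 1

Subset S = {W3}
Neighbors N(S) = {J1, J3}

|N(S)| = 2, |S| = 1
Hall's condition: |N(S)| ≥ |S| is satisfied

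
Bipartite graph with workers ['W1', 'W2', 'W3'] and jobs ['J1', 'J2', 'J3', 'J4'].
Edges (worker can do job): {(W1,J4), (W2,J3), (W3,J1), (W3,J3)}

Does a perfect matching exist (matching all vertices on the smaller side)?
Yes, perfect matching exists (size 3)

Perfect matching: {(W1,J4), (W2,J3), (W3,J1)}
All 3 vertices on the smaller side are matched.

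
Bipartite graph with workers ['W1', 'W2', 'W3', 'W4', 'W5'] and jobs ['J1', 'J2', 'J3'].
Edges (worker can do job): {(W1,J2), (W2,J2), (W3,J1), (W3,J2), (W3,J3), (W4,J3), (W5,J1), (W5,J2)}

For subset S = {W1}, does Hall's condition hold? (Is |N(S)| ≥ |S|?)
Yes: |N(S)| = 1, |S| = 1

Subset S = {W1}
Neighbors N(S) = {J2}

|N(S)| = 1, |S| = 1
Hall's condition: |N(S)| ≥ |S| is satisfied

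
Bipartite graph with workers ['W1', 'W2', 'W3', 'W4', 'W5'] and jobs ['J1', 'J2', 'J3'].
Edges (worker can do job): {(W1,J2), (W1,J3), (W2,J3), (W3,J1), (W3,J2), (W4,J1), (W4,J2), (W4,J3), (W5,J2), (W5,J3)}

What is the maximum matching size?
Maximum matching size = 3

Maximum matching: {(W3,J1), (W4,J2), (W5,J3)}
Size: 3

This assigns 3 workers to 3 distinct jobs.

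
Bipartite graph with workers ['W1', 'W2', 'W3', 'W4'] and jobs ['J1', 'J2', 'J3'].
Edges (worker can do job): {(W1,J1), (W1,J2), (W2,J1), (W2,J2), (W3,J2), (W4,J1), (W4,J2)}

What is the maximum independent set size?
Maximum independent set = 5

By König's theorem:
- Min vertex cover = Max matching = 2
- Max independent set = Total vertices - Min vertex cover
- Max independent set = 7 - 2 = 5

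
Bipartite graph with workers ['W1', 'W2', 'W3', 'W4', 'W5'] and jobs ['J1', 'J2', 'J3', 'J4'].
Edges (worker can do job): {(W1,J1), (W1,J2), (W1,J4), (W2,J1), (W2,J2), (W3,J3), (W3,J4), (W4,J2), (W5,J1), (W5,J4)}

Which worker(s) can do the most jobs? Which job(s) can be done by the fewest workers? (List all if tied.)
Most versatile: W1 (3 jobs); Least covered: J3 (1 workers)

Worker degrees (jobs they can do): W1:3, W2:2, W3:2, W4:1, W5:2
Job degrees (workers who can do it): J1:3, J2:3, J3:1, J4:3

Maximum worker degree is 3, achieved by: W1
Minimum job degree is 1, achieved by: J3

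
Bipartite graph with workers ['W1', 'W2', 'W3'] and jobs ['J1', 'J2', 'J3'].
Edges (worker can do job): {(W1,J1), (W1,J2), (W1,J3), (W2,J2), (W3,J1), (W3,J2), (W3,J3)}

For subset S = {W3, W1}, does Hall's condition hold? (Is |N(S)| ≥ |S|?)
Yes: |N(S)| = 3, |S| = 2

Subset S = {W3, W1}
Neighbors N(S) = {J1, J2, J3}

|N(S)| = 3, |S| = 2
Hall's condition: |N(S)| ≥ |S| is satisfied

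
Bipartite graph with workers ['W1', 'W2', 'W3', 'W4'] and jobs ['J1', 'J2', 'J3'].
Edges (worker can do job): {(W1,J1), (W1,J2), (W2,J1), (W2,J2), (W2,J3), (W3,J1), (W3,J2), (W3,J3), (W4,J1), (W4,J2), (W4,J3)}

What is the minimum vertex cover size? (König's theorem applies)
Minimum vertex cover size = 3

By König's theorem: in bipartite graphs,
min vertex cover = max matching = 3

Maximum matching has size 3, so minimum vertex cover also has size 3.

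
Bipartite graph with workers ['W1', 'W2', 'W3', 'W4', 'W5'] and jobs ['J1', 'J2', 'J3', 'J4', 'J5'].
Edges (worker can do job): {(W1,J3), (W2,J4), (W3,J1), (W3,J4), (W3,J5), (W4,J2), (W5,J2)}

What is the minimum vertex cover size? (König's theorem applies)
Minimum vertex cover size = 4

By König's theorem: in bipartite graphs,
min vertex cover = max matching = 4

Maximum matching has size 4, so minimum vertex cover also has size 4.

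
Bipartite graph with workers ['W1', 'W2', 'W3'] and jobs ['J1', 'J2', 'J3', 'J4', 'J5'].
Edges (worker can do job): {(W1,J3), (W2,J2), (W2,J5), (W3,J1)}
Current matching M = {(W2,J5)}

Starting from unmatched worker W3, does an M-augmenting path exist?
Yes: W3 → J1

An M-augmenting path alternates non-matching / matching edges, starting and ending at unmatched vertices.
Path: W3 → J1
(J1 is unmatched in M, so the path is augmenting.)
Flipping edges along this path would increase |M| from 1 to 2.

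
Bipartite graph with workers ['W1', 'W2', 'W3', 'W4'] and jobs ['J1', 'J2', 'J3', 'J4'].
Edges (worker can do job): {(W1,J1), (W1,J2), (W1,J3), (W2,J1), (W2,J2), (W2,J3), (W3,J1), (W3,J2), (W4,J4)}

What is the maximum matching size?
Maximum matching size = 4

Maximum matching: {(W1,J1), (W2,J3), (W3,J2), (W4,J4)}
Size: 4

This assigns 4 workers to 4 distinct jobs.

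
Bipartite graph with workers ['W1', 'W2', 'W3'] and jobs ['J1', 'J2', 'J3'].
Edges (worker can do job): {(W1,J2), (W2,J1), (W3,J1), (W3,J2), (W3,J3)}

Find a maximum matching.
Matching: {(W1,J2), (W2,J1), (W3,J3)}

Maximum matching (size 3):
  W1 → J2
  W2 → J1
  W3 → J3

Each worker is assigned to at most one job, and each job to at most one worker.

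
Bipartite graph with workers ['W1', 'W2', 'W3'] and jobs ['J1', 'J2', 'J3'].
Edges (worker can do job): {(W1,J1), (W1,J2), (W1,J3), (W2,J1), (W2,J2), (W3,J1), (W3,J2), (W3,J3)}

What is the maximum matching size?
Maximum matching size = 3

Maximum matching: {(W1,J1), (W2,J2), (W3,J3)}
Size: 3

This assigns 3 workers to 3 distinct jobs.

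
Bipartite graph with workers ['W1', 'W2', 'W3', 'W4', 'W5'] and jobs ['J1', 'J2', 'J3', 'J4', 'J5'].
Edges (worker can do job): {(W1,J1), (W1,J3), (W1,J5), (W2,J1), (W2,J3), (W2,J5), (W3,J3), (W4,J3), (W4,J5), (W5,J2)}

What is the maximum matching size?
Maximum matching size = 4

Maximum matching: {(W1,J1), (W3,J3), (W4,J5), (W5,J2)}
Size: 4

This assigns 4 workers to 4 distinct jobs.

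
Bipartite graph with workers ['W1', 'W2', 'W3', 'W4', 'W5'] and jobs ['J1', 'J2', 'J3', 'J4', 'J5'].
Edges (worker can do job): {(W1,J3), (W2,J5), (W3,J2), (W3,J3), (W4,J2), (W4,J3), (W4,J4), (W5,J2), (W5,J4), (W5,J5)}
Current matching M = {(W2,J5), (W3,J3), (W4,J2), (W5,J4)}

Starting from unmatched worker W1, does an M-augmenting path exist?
No augmenting path from W1

Alternating search from W1 reaches jobs: {J2, J3, J4, J5}.
Every reachable job is already matched in M, and following those matched edges back to workers exposes no further unvisited jobs.
No M-augmenting path from W1 exists.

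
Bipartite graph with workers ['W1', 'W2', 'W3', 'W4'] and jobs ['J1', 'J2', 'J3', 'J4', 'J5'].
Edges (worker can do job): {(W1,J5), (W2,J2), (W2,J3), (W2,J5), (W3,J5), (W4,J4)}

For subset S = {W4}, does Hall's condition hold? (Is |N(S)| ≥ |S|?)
Yes: |N(S)| = 1, |S| = 1

Subset S = {W4}
Neighbors N(S) = {J4}

|N(S)| = 1, |S| = 1
Hall's condition: |N(S)| ≥ |S| is satisfied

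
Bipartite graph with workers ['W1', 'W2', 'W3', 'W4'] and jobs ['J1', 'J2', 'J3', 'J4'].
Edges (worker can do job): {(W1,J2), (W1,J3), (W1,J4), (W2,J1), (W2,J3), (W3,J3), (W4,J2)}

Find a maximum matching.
Matching: {(W1,J4), (W2,J1), (W3,J3), (W4,J2)}

Maximum matching (size 4):
  W1 → J4
  W2 → J1
  W3 → J3
  W4 → J2

Each worker is assigned to at most one job, and each job to at most one worker.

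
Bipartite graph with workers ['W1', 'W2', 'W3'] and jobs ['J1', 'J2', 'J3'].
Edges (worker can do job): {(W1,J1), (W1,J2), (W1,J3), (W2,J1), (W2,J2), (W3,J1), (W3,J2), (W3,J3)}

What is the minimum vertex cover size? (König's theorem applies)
Minimum vertex cover size = 3

By König's theorem: in bipartite graphs,
min vertex cover = max matching = 3

Maximum matching has size 3, so minimum vertex cover also has size 3.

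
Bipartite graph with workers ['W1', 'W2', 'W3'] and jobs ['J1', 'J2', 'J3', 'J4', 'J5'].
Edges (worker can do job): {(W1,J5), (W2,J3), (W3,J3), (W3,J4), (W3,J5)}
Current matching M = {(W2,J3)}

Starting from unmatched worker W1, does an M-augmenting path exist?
Yes: W1 → J5

An M-augmenting path alternates non-matching / matching edges, starting and ending at unmatched vertices.
Path: W1 → J5
(J5 is unmatched in M, so the path is augmenting.)
Flipping edges along this path would increase |M| from 1 to 2.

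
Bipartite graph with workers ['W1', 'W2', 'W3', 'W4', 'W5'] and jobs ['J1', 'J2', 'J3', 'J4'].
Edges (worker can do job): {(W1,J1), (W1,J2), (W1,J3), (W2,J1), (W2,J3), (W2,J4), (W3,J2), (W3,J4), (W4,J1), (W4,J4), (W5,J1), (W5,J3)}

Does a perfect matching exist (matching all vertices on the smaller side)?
Yes, perfect matching exists (size 4)

Perfect matching: {(W1,J1), (W3,J2), (W4,J4), (W5,J3)}
All 4 vertices on the smaller side are matched.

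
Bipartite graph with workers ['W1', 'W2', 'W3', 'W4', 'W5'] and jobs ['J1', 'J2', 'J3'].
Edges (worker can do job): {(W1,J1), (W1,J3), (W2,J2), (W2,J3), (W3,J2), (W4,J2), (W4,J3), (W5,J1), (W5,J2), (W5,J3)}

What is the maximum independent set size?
Maximum independent set = 5

By König's theorem:
- Min vertex cover = Max matching = 3
- Max independent set = Total vertices - Min vertex cover
- Max independent set = 8 - 3 = 5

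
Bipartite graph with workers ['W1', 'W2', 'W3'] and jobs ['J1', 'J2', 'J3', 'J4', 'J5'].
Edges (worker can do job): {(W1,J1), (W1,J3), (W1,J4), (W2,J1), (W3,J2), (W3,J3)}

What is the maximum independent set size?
Maximum independent set = 5

By König's theorem:
- Min vertex cover = Max matching = 3
- Max independent set = Total vertices - Min vertex cover
- Max independent set = 8 - 3 = 5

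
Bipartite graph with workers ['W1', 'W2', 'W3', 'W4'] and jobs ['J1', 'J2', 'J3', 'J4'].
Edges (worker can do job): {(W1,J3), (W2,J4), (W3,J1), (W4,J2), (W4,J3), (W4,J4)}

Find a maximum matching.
Matching: {(W1,J3), (W2,J4), (W3,J1), (W4,J2)}

Maximum matching (size 4):
  W1 → J3
  W2 → J4
  W3 → J1
  W4 → J2

Each worker is assigned to at most one job, and each job to at most one worker.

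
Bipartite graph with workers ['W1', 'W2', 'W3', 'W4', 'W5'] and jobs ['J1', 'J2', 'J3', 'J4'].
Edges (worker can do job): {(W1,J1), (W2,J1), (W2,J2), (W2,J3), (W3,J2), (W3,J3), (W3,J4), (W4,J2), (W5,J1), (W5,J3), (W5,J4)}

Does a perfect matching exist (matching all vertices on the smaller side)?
Yes, perfect matching exists (size 4)

Perfect matching: {(W1,J1), (W3,J4), (W4,J2), (W5,J3)}
All 4 vertices on the smaller side are matched.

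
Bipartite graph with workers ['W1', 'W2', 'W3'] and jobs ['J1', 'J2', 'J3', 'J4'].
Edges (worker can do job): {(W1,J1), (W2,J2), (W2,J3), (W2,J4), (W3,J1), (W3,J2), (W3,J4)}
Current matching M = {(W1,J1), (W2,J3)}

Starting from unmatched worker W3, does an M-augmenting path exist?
Yes: W3 → J2

An M-augmenting path alternates non-matching / matching edges, starting and ending at unmatched vertices.
Path: W3 → J2
(J2 is unmatched in M, so the path is augmenting.)
Flipping edges along this path would increase |M| from 2 to 3.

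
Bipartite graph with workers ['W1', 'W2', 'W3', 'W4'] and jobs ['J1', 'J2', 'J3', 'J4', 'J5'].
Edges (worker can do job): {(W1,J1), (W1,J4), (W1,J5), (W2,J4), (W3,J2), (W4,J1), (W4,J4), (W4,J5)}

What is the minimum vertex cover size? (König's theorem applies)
Minimum vertex cover size = 4

By König's theorem: in bipartite graphs,
min vertex cover = max matching = 4

Maximum matching has size 4, so minimum vertex cover also has size 4.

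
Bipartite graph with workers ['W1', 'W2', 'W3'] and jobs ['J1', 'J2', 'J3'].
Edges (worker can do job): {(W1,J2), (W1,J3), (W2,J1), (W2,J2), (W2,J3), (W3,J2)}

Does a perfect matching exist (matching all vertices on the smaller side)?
Yes, perfect matching exists (size 3)

Perfect matching: {(W1,J3), (W2,J1), (W3,J2)}
All 3 vertices on the smaller side are matched.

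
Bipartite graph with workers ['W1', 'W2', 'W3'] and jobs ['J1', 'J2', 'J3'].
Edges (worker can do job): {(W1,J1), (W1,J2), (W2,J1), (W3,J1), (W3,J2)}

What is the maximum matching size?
Maximum matching size = 2

Maximum matching: {(W1,J1), (W3,J2)}
Size: 2

This assigns 2 workers to 2 distinct jobs.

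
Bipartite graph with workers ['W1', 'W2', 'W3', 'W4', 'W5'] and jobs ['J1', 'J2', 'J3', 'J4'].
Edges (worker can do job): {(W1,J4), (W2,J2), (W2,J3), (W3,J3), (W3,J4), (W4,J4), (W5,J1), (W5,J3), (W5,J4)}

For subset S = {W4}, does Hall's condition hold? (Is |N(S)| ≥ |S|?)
Yes: |N(S)| = 1, |S| = 1

Subset S = {W4}
Neighbors N(S) = {J4}

|N(S)| = 1, |S| = 1
Hall's condition: |N(S)| ≥ |S| is satisfied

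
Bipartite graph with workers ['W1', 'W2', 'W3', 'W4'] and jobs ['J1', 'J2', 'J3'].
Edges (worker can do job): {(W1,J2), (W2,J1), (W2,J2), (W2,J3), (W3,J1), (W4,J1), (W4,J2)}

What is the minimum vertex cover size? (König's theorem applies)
Minimum vertex cover size = 3

By König's theorem: in bipartite graphs,
min vertex cover = max matching = 3

Maximum matching has size 3, so minimum vertex cover also has size 3.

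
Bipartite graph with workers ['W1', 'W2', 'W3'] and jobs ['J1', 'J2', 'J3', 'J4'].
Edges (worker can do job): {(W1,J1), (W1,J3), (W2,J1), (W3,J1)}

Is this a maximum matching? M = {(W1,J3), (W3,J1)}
Yes, size 2 is maximum

Proposed matching has size 2.
Maximum matching size for this graph: 2.

This is a maximum matching.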